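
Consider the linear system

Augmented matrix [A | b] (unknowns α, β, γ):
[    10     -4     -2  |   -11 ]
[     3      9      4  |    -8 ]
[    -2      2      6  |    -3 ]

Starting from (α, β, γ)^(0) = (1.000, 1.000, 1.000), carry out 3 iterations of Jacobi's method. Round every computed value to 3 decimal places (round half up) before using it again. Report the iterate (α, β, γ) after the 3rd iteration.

Iteration 1:
  α = (-11 - (-4)·1.000 - (-2)·1.000) / (10) = -0.500
  β = (-8 - (3)·1.000 - (4)·1.000) / (9) = -1.667
  γ = (-3 - (-2)·1.000 - (2)·1.000) / (6) = -0.500
Iteration 2:
  α = (-11 - (-4)·-1.667 - (-2)·-0.500) / (10) = -1.867
  β = (-8 - (3)·-0.500 - (4)·-0.500) / (9) = -0.500
  γ = (-3 - (-2)·-0.500 - (2)·-1.667) / (6) = -0.111
Iteration 3:
  α = (-11 - (-4)·-0.500 - (-2)·-0.111) / (10) = -1.322
  β = (-8 - (3)·-1.867 - (4)·-0.111) / (9) = -0.217
  γ = (-3 - (-2)·-1.867 - (2)·-0.500) / (6) = -0.956

(-1.322, -0.217, -0.956)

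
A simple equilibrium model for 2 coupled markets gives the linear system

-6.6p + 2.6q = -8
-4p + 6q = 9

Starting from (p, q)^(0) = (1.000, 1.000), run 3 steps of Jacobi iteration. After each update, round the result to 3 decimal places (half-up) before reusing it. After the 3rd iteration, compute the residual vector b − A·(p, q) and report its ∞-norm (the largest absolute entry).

Iteration 1:
  p = (-8 - (2.6)·1.000) / (-6.6) = 1.606
  q = (9 - (-4)·1.000) / (6) = 2.167
Iteration 2:
  p = (-8 - (2.6)·2.167) / (-6.6) = 2.066
  q = (9 - (-4)·1.606) / (6) = 2.571
Iteration 3:
  p = (-8 - (2.6)·2.571) / (-6.6) = 2.225
  q = (9 - (-4)·2.066) / (6) = 2.877
Residual b − A·x = (-0.795, 0.638); ∞-norm = 0.795

0.795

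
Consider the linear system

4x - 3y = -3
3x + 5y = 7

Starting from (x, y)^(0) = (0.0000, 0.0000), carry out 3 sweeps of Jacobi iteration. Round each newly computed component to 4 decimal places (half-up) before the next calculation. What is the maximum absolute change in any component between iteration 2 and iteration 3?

0.6300

Iteration 1:
  x = (-3 - (-3)·0.0000) / (4) = -0.7500
  y = (7 - (3)·0.0000) / (5) = 1.4000
Iteration 2:
  x = (-3 - (-3)·1.4000) / (4) = 0.3000
  y = (7 - (3)·-0.7500) / (5) = 1.8500
Iteration 3:
  x = (-3 - (-3)·1.8500) / (4) = 0.6375
  y = (7 - (3)·0.3000) / (5) = 1.2200
Change: (0.3375, -0.6300) → max |·| = 0.6300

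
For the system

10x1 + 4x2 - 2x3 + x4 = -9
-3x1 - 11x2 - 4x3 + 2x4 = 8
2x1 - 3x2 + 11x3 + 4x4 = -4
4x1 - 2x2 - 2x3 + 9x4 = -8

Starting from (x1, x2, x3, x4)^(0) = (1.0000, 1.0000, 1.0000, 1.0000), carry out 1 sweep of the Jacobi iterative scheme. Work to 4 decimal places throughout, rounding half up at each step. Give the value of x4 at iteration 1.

Iteration 1:
  x1 = (-9 - (4)·1.0000 - (-2)·1.0000 - (1)·1.0000) / (10) = -1.2000
  x2 = (8 - (-3)·1.0000 - (-4)·1.0000 - (2)·1.0000) / (-11) = -1.1818
  x3 = (-4 - (2)·1.0000 - (-3)·1.0000 - (4)·1.0000) / (11) = -0.6364
  x4 = (-8 - (4)·1.0000 - (-2)·1.0000 - (-2)·1.0000) / (9) = -0.8889

-0.8889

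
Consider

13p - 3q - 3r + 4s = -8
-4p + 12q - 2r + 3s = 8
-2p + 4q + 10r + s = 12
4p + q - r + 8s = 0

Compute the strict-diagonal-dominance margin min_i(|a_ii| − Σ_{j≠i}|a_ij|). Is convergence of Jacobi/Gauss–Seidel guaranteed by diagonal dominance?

row 1: |13| − (3+3+4) = 3
row 2: |12| − (4+2+3) = 3
row 3: |10| − (2+4+1) = 3
row 4: |8| − (4+1+1) = 2
minimum over rows = 2 → strictly diagonally dominant (convergence guaranteed)

2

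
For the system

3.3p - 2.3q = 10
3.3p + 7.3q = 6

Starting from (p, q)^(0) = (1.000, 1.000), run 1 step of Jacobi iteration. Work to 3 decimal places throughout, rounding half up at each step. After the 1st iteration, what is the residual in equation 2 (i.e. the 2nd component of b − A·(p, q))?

-9.000

Iteration 1:
  p = (10 - (-2.3)·1.000) / (3.3) = 3.727
  q = (6 - (3.3)·1.000) / (7.3) = 0.370
Residual b − A·x = (-1.448, -9.000)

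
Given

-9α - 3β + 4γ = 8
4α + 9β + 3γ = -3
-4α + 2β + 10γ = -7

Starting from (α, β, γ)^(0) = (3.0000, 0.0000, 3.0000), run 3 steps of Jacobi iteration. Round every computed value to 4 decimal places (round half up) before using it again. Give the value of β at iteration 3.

Iteration 1:
  α = (8 - (-3)·0.0000 - (4)·3.0000) / (-9) = 0.4444
  β = (-3 - (4)·3.0000 - (3)·3.0000) / (9) = -2.6667
  γ = (-7 - (-4)·3.0000 - (2)·0.0000) / (10) = 0.5000
Iteration 2:
  α = (8 - (-3)·-2.6667 - (4)·0.5000) / (-9) = 0.2222
  β = (-3 - (4)·0.4444 - (3)·0.5000) / (9) = -0.6975
  γ = (-7 - (-4)·0.4444 - (2)·-2.6667) / (10) = 0.0111
Iteration 3:
  α = (8 - (-3)·-0.6975 - (4)·0.0111) / (-9) = -0.6515
  β = (-3 - (4)·0.2222 - (3)·0.0111) / (9) = -0.4358
  γ = (-7 - (-4)·0.2222 - (2)·-0.6975) / (10) = -0.4716

-0.4358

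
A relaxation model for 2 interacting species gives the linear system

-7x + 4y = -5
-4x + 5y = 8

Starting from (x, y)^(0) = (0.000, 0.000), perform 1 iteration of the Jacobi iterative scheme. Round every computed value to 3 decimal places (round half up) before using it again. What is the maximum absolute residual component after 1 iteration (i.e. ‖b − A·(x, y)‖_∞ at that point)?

Iteration 1:
  x = (-5 - (4)·0.000) / (-7) = 0.714
  y = (8 - (-4)·0.000) / (5) = 1.600
Residual b − A·x = (-6.402, 2.856); ∞-norm = 6.402

6.402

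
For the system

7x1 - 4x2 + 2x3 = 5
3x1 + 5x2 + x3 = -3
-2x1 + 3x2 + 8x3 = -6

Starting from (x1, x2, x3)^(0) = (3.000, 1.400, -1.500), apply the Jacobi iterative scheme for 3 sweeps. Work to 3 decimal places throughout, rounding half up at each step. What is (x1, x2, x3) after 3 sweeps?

(-0.384, -0.503, -0.211)

Iteration 1:
  x1 = (5 - (-4)·1.400 - (2)·-1.500) / (7) = 1.943
  x2 = (-3 - (3)·3.000 - (1)·-1.500) / (5) = -2.100
  x3 = (-6 - (-2)·3.000 - (3)·1.400) / (8) = -0.525
Iteration 2:
  x1 = (5 - (-4)·-2.100 - (2)·-0.525) / (7) = -0.336
  x2 = (-3 - (3)·1.943 - (1)·-0.525) / (5) = -1.661
  x3 = (-6 - (-2)·1.943 - (3)·-2.100) / (8) = 0.523
Iteration 3:
  x1 = (5 - (-4)·-1.661 - (2)·0.523) / (7) = -0.384
  x2 = (-3 - (3)·-0.336 - (1)·0.523) / (5) = -0.503
  x3 = (-6 - (-2)·-0.336 - (3)·-1.661) / (8) = -0.211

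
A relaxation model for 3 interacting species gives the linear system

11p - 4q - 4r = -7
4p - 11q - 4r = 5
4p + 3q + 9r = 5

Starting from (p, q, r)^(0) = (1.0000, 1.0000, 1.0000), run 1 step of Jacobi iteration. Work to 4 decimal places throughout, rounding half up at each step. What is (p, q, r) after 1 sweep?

(0.0909, -0.4545, -0.2222)

Iteration 1:
  p = (-7 - (-4)·1.0000 - (-4)·1.0000) / (11) = 0.0909
  q = (5 - (4)·1.0000 - (-4)·1.0000) / (-11) = -0.4545
  r = (5 - (4)·1.0000 - (3)·1.0000) / (9) = -0.2222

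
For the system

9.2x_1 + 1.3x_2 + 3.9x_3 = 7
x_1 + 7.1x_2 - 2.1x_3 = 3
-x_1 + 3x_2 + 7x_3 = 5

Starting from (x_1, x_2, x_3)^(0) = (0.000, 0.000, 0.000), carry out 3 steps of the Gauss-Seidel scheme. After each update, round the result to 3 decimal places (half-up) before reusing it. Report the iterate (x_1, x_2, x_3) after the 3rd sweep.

Iteration 1:
  x_1 = (7 - (1.3)·0.000 - (3.9)·0.000) / (9.2) = 0.761
  x_2 = (3 - (1)·0.761 - (-2.1)·0.000) / (7.1) = 0.315
  x_3 = (5 - (-1)·0.761 - (3)·0.315) / (7) = 0.688
Iteration 2:
  x_1 = (7 - (1.3)·0.315 - (3.9)·0.688) / (9.2) = 0.425
  x_2 = (3 - (1)·0.425 - (-2.1)·0.688) / (7.1) = 0.566
  x_3 = (5 - (-1)·0.425 - (3)·0.566) / (7) = 0.532
Iteration 3:
  x_1 = (7 - (1.3)·0.566 - (3.9)·0.532) / (9.2) = 0.455
  x_2 = (3 - (1)·0.455 - (-2.1)·0.532) / (7.1) = 0.516
  x_3 = (5 - (-1)·0.455 - (3)·0.516) / (7) = 0.558

(0.455, 0.516, 0.558)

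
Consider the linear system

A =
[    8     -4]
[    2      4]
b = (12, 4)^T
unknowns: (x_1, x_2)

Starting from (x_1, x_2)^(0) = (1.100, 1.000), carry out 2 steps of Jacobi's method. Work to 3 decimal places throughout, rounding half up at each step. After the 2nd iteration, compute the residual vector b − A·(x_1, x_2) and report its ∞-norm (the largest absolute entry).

Iteration 1:
  x_1 = (12 - (-4)·1.000) / (8) = 2.000
  x_2 = (4 - (2)·1.100) / (4) = 0.450
Iteration 2:
  x_1 = (12 - (-4)·0.450) / (8) = 1.725
  x_2 = (4 - (2)·2.000) / (4) = 0.000
Residual b − A·x = (-1.800, 0.550); ∞-norm = 1.800

1.800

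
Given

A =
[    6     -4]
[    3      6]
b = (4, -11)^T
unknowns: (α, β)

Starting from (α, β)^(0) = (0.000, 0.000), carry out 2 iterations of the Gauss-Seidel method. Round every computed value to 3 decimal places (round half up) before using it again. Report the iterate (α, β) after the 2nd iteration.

Iteration 1:
  α = (4 - (-4)·0.000) / (6) = 0.667
  β = (-11 - (3)·0.667) / (6) = -2.167
Iteration 2:
  α = (4 - (-4)·-2.167) / (6) = -0.778
  β = (-11 - (3)·-0.778) / (6) = -1.444

(-0.778, -1.444)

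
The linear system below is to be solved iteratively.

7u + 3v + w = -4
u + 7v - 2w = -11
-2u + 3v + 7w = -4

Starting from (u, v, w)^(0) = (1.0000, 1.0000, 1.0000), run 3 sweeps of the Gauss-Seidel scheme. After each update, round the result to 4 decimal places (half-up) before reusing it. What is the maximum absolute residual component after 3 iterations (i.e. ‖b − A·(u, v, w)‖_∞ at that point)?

Iteration 1:
  u = (-4 - (3)·1.0000 - (1)·1.0000) / (7) = -1.1429
  v = (-11 - (1)·-1.1429 - (-2)·1.0000) / (7) = -1.1224
  w = (-4 - (-2)·-1.1429 - (3)·-1.1224) / (7) = -0.4169
Iteration 2:
  u = (-4 - (3)·-1.1224 - (1)·-0.4169) / (7) = -0.0308
  v = (-11 - (1)·-0.0308 - (-2)·-0.4169) / (7) = -1.6861
  w = (-4 - (-2)·-0.0308 - (3)·-1.6861) / (7) = 0.1424
Iteration 3:
  u = (-4 - (3)·-1.6861 - (1)·0.1424) / (7) = 0.1308
  v = (-11 - (1)·0.1308 - (-2)·0.1424) / (7) = -1.5494
  w = (-4 - (-2)·0.1308 - (3)·-1.5494) / (7) = 0.1300
Residual b − A·x = (-0.3974, -0.0250, -0.0002); ∞-norm = 0.3974

0.3974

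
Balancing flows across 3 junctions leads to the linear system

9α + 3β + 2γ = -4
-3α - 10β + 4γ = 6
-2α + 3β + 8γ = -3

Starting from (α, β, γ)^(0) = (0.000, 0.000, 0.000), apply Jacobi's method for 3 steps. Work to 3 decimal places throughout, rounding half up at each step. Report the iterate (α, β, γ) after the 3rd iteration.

Iteration 1:
  α = (-4 - (3)·0.000 - (2)·0.000) / (9) = -0.444
  β = (6 - (-3)·0.000 - (4)·0.000) / (-10) = -0.600
  γ = (-3 - (-2)·0.000 - (3)·0.000) / (8) = -0.375
Iteration 2:
  α = (-4 - (3)·-0.600 - (2)·-0.375) / (9) = -0.161
  β = (6 - (-3)·-0.444 - (4)·-0.375) / (-10) = -0.617
  γ = (-3 - (-2)·-0.444 - (3)·-0.600) / (8) = -0.261
Iteration 3:
  α = (-4 - (3)·-0.617 - (2)·-0.261) / (9) = -0.181
  β = (6 - (-3)·-0.161 - (4)·-0.261) / (-10) = -0.656
  γ = (-3 - (-2)·-0.161 - (3)·-0.617) / (8) = -0.184

(-0.181, -0.656, -0.184)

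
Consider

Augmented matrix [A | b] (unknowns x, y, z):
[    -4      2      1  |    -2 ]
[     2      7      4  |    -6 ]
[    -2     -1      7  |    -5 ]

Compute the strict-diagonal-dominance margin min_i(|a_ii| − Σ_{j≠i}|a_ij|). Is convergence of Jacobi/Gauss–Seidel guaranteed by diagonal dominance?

1

row 1: |-4| − (2+1) = 1
row 2: |7| − (2+4) = 1
row 3: |7| − (2+1) = 4
minimum over rows = 1 → strictly diagonally dominant (convergence guaranteed)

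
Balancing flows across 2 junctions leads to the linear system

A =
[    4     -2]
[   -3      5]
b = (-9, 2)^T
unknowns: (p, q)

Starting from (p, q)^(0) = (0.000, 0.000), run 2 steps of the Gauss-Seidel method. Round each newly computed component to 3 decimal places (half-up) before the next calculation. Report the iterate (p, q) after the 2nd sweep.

Iteration 1:
  p = (-9 - (-2)·0.000) / (4) = -2.250
  q = (2 - (-3)·-2.250) / (5) = -0.950
Iteration 2:
  p = (-9 - (-2)·-0.950) / (4) = -2.725
  q = (2 - (-3)·-2.725) / (5) = -1.235

(-2.725, -1.235)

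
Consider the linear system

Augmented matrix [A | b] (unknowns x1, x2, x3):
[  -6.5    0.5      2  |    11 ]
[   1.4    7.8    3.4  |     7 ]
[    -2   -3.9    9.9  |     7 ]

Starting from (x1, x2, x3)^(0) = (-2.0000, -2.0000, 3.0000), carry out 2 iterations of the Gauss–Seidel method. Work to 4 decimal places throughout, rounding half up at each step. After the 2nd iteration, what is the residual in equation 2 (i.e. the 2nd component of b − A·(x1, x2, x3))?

-1.2102

Iteration 1:
  x1 = (11 - (0.5)·-2.0000 - (2)·3.0000) / (-6.5) = -0.9231
  x2 = (7 - (1.4)·-0.9231 - (3.4)·3.0000) / (7.8) = -0.2446
  x3 = (7 - (-2)·-0.9231 - (-3.9)·-0.2446) / (9.9) = 0.4242
Iteration 2:
  x1 = (11 - (0.5)·-0.2446 - (2)·0.4242) / (-6.5) = -1.5806
  x2 = (7 - (1.4)·-1.5806 - (3.4)·0.4242) / (7.8) = 0.9962
  x3 = (7 - (-2)·-1.5806 - (-3.9)·0.9962) / (9.9) = 0.7802
Residual b − A·x = (-1.3324, -1.2102, 0.0000)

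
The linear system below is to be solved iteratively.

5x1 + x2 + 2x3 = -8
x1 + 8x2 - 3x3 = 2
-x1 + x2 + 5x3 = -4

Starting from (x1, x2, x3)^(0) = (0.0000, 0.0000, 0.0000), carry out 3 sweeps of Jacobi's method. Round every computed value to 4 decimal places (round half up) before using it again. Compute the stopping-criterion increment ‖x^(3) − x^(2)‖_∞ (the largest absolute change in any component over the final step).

0.1725

Iteration 1:
  x1 = (-8 - (1)·0.0000 - (2)·0.0000) / (5) = -1.6000
  x2 = (2 - (1)·0.0000 - (-3)·0.0000) / (8) = 0.2500
  x3 = (-4 - (-1)·0.0000 - (1)·0.0000) / (5) = -0.8000
Iteration 2:
  x1 = (-8 - (1)·0.2500 - (2)·-0.8000) / (5) = -1.3300
  x2 = (2 - (1)·-1.6000 - (-3)·-0.8000) / (8) = 0.1500
  x3 = (-4 - (-1)·-1.6000 - (1)·0.2500) / (5) = -1.1700
Iteration 3:
  x1 = (-8 - (1)·0.1500 - (2)·-1.1700) / (5) = -1.1620
  x2 = (2 - (1)·-1.3300 - (-3)·-1.1700) / (8) = -0.0225
  x3 = (-4 - (-1)·-1.3300 - (1)·0.1500) / (5) = -1.0960
Change: (0.1680, -0.1725, 0.0740) → max |·| = 0.1725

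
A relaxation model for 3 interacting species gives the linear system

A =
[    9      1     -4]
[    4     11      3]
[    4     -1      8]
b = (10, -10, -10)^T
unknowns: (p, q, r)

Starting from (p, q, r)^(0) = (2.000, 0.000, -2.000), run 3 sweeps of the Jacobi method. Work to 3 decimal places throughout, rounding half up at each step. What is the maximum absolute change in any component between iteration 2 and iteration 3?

Iteration 1:
  p = (10 - (1)·0.000 - (-4)·-2.000) / (9) = 0.222
  q = (-10 - (4)·2.000 - (3)·-2.000) / (11) = -1.091
  r = (-10 - (4)·2.000 - (-1)·0.000) / (8) = -2.250
Iteration 2:
  p = (10 - (1)·-1.091 - (-4)·-2.250) / (9) = 0.232
  q = (-10 - (4)·0.222 - (3)·-2.250) / (11) = -0.376
  r = (-10 - (4)·0.222 - (-1)·-1.091) / (8) = -1.497
Iteration 3:
  p = (10 - (1)·-0.376 - (-4)·-1.497) / (9) = 0.488
  q = (-10 - (4)·0.232 - (3)·-1.497) / (11) = -0.585
  r = (-10 - (4)·0.232 - (-1)·-0.376) / (8) = -1.413
Change: (0.256, -0.209, 0.084) → max |·| = 0.256

0.256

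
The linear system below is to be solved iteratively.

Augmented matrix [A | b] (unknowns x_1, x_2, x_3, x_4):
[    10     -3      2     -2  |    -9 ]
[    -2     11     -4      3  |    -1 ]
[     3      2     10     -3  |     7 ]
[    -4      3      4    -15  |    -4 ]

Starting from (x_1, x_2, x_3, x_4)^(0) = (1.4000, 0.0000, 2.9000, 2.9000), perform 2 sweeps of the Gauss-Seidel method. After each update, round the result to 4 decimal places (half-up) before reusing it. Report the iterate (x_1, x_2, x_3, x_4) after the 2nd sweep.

(-1.0652, 0.1115, 1.2969, 0.9189)

Iteration 1:
  x_1 = (-9 - (-3)·0.0000 - (2)·2.9000 - (-2)·2.9000) / (10) = -0.9000
  x_2 = (-1 - (-2)·-0.9000 - (-4)·2.9000 - (3)·2.9000) / (11) = 0.0091
  x_3 = (7 - (3)·-0.9000 - (2)·0.0091 - (-3)·2.9000) / (10) = 1.8382
  x_4 = (-4 - (-4)·-0.9000 - (3)·0.0091 - (4)·1.8382) / (-15) = 0.9987
Iteration 2:
  x_1 = (-9 - (-3)·0.0091 - (2)·1.8382 - (-2)·0.9987) / (10) = -1.0652
  x_2 = (-1 - (-2)·-1.0652 - (-4)·1.8382 - (3)·0.9987) / (11) = 0.1115
  x_3 = (7 - (3)·-1.0652 - (2)·0.1115 - (-3)·0.9987) / (10) = 1.2969
  x_4 = (-4 - (-4)·-1.0652 - (3)·0.1115 - (4)·1.2969) / (-15) = 0.9189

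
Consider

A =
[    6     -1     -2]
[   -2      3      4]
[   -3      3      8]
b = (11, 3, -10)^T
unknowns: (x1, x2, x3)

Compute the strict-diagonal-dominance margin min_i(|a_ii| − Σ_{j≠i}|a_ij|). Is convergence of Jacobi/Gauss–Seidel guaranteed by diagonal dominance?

row 1: |6| − (1+2) = 3
row 2: |3| − (2+4) = -3
row 3: |8| − (3+3) = 2
minimum over rows = -3 → not strictly diagonally dominant

-3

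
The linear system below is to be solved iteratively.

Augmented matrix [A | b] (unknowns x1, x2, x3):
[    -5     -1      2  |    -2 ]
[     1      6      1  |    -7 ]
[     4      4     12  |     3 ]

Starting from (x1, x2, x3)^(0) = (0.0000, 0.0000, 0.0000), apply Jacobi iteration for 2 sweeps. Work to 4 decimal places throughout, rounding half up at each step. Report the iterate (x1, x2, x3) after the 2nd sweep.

Iteration 1:
  x1 = (-2 - (-1)·0.0000 - (2)·0.0000) / (-5) = 0.4000
  x2 = (-7 - (1)·0.0000 - (1)·0.0000) / (6) = -1.1667
  x3 = (3 - (4)·0.0000 - (4)·0.0000) / (12) = 0.2500
Iteration 2:
  x1 = (-2 - (-1)·-1.1667 - (2)·0.2500) / (-5) = 0.7333
  x2 = (-7 - (1)·0.4000 - (1)·0.2500) / (6) = -1.2750
  x3 = (3 - (4)·0.4000 - (4)·-1.1667) / (12) = 0.5056

(0.7333, -1.2750, 0.5056)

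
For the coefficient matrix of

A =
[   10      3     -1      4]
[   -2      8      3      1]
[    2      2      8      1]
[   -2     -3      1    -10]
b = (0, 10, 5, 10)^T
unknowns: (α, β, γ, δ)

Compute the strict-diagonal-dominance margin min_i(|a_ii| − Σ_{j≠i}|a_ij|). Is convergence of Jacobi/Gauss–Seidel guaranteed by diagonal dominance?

2

row 1: |10| − (3+1+4) = 2
row 2: |8| − (2+3+1) = 2
row 3: |8| − (2+2+1) = 3
row 4: |-10| − (2+3+1) = 4
minimum over rows = 2 → strictly diagonally dominant (convergence guaranteed)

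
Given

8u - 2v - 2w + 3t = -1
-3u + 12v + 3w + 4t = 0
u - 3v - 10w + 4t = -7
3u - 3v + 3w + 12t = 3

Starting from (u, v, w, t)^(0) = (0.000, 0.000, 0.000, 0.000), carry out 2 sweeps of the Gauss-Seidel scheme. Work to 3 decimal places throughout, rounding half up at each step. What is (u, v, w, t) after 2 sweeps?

(0.004, -0.206, 0.802, -0.003)

Iteration 1:
  u = (-1 - (-2)·0.000 - (-2)·0.000 - (3)·0.000) / (8) = -0.125
  v = (0 - (-3)·-0.125 - (3)·0.000 - (4)·0.000) / (12) = -0.031
  w = (-7 - (1)·-0.125 - (-3)·-0.031 - (4)·0.000) / (-10) = 0.697
  t = (3 - (3)·-0.125 - (-3)·-0.031 - (3)·0.697) / (12) = 0.099
Iteration 2:
  u = (-1 - (-2)·-0.031 - (-2)·0.697 - (3)·0.099) / (8) = 0.004
  v = (0 - (-3)·0.004 - (3)·0.697 - (4)·0.099) / (12) = -0.206
  w = (-7 - (1)·0.004 - (-3)·-0.206 - (4)·0.099) / (-10) = 0.802
  t = (3 - (3)·0.004 - (-3)·-0.206 - (3)·0.802) / (12) = -0.003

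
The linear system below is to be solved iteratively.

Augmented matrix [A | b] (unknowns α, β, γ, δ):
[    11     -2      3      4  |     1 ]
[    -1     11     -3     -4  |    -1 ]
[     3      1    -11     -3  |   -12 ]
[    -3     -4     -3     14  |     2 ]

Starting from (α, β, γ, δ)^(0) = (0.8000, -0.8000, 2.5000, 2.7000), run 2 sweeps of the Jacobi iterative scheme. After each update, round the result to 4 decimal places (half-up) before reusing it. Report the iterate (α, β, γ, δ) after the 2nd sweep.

(0.0278, 0.1152, 0.6024, 0.3520)

Iteration 1:
  α = (1 - (-2)·-0.8000 - (3)·2.5000 - (4)·2.7000) / (11) = -1.7182
  β = (-1 - (-1)·0.8000 - (-3)·2.5000 - (-4)·2.7000) / (11) = 1.6455
  γ = (-12 - (3)·0.8000 - (1)·-0.8000 - (-3)·2.7000) / (-11) = 0.5000
  δ = (2 - (-3)·0.8000 - (-4)·-0.8000 - (-3)·2.5000) / (14) = 0.6214
Iteration 2:
  α = (1 - (-2)·1.6455 - (3)·0.5000 - (4)·0.6214) / (11) = 0.0278
  β = (-1 - (-1)·-1.7182 - (-3)·0.5000 - (-4)·0.6214) / (11) = 0.1152
  γ = (-12 - (3)·-1.7182 - (1)·1.6455 - (-3)·0.6214) / (-11) = 0.6024
  δ = (2 - (-3)·-1.7182 - (-4)·1.6455 - (-3)·0.5000) / (14) = 0.3520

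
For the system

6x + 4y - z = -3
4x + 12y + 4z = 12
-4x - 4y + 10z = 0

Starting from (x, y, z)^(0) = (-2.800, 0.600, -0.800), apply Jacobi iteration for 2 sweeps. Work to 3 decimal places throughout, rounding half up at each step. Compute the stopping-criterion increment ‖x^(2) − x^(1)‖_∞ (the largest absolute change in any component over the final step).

Iteration 1:
  x = (-3 - (4)·0.600 - (-1)·-0.800) / (6) = -1.033
  y = (12 - (4)·-2.800 - (4)·-0.800) / (12) = 2.200
  z = (0 - (-4)·-2.800 - (-4)·0.600) / (10) = -0.880
Iteration 2:
  x = (-3 - (4)·2.200 - (-1)·-0.880) / (6) = -2.113
  y = (12 - (4)·-1.033 - (4)·-0.880) / (12) = 1.638
  z = (0 - (-4)·-1.033 - (-4)·2.200) / (10) = 0.467
Change: (-1.080, -0.562, 1.347) → max |·| = 1.347

1.347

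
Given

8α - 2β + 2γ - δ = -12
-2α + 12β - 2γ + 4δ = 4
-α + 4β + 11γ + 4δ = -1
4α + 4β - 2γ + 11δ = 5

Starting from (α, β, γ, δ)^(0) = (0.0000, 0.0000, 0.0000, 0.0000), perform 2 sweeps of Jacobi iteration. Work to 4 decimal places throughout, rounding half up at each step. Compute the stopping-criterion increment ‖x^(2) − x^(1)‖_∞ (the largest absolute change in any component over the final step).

0.4228

Iteration 1:
  α = (-12 - (-2)·0.0000 - (2)·0.0000 - (-1)·0.0000) / (8) = -1.5000
  β = (4 - (-2)·0.0000 - (-2)·0.0000 - (4)·0.0000) / (12) = 0.3333
  γ = (-1 - (-1)·0.0000 - (4)·0.0000 - (4)·0.0000) / (11) = -0.0909
  δ = (5 - (4)·0.0000 - (4)·0.0000 - (-2)·0.0000) / (11) = 0.4545
Iteration 2:
  α = (-12 - (-2)·0.3333 - (2)·-0.0909 - (-1)·0.4545) / (8) = -1.3371
  β = (4 - (-2)·-1.5000 - (-2)·-0.0909 - (4)·0.4545) / (12) = -0.0833
  γ = (-1 - (-1)·-1.5000 - (4)·0.3333 - (4)·0.4545) / (11) = -0.5137
  δ = (5 - (4)·-1.5000 - (4)·0.3333 - (-2)·-0.0909) / (11) = 0.8623
Change: (0.1629, -0.4166, -0.4228, 0.4078) → max |·| = 0.4228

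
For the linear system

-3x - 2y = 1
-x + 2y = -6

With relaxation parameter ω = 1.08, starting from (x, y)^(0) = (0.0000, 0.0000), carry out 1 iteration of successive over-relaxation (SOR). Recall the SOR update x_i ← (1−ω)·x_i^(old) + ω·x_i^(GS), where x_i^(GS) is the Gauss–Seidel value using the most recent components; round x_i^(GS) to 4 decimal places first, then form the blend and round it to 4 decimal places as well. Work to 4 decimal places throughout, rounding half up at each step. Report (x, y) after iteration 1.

Iteration 1:
  x: GS value = (1 - (-2)·0.0000) / (-3) = -0.3333;  x ← (1−ω)·0.0000 + ω·-0.3333 = -0.3600
  y: GS value = (-6 - (-1)·-0.3600) / (2) = -3.1800;  y ← (1−ω)·0.0000 + ω·-3.1800 = -3.4344

(-0.3600, -3.4344)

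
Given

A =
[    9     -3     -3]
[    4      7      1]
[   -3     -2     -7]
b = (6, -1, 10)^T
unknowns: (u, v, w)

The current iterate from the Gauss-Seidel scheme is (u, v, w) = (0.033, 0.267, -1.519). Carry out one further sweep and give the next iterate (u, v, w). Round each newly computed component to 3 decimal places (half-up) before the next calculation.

(0.249, -0.068, -1.516)

One sweep:
  u = (6 - (-3)·0.267 - (-3)·-1.519) / (9) = 0.249
  v = (-1 - (4)·0.249 - (1)·-1.519) / (7) = -0.068
  w = (10 - (-3)·0.249 - (-2)·-0.068) / (-7) = -1.516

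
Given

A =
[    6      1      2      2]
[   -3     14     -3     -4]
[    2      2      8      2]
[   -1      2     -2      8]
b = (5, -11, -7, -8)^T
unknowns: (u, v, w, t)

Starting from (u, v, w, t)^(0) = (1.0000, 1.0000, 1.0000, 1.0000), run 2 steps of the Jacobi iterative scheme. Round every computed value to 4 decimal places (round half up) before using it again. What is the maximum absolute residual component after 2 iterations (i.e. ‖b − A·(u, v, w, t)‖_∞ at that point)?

6.2768

Iteration 1:
  u = (5 - (1)·1.0000 - (2)·1.0000 - (2)·1.0000) / (6) = 0.0000
  v = (-11 - (-3)·1.0000 - (-3)·1.0000 - (-4)·1.0000) / (14) = -0.0714
  w = (-7 - (2)·1.0000 - (2)·1.0000 - (2)·1.0000) / (8) = -1.6250
  t = (-8 - (-1)·1.0000 - (2)·1.0000 - (-2)·1.0000) / (8) = -0.8750
Iteration 2:
  u = (5 - (1)·-0.0714 - (2)·-1.6250 - (2)·-0.8750) / (6) = 1.6786
  v = (-11 - (-3)·0.0000 - (-3)·-1.6250 - (-4)·-0.8750) / (14) = -1.3839
  w = (-7 - (2)·0.0000 - (2)·-0.0714 - (2)·-0.8750) / (8) = -0.6384
  t = (-8 - (-1)·0.0000 - (2)·-0.0714 - (-2)·-1.6250) / (8) = -1.3884
Residual b − A·x = (0.3659, 5.9416, 0.2946, 6.2768); ∞-norm = 6.2768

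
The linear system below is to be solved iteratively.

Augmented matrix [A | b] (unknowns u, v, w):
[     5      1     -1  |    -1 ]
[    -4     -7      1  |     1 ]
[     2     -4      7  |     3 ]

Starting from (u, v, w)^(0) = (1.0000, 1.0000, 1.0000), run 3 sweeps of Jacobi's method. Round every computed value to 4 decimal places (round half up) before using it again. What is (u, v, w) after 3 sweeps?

Iteration 1:
  u = (-1 - (1)·1.0000 - (-1)·1.0000) / (5) = -0.2000
  v = (1 - (-4)·1.0000 - (1)·1.0000) / (-7) = -0.5714
  w = (3 - (2)·1.0000 - (-4)·1.0000) / (7) = 0.7143
Iteration 2:
  u = (-1 - (1)·-0.5714 - (-1)·0.7143) / (5) = 0.0571
  v = (1 - (-4)·-0.2000 - (1)·0.7143) / (-7) = 0.0735
  w = (3 - (2)·-0.2000 - (-4)·-0.5714) / (7) = 0.1592
Iteration 3:
  u = (-1 - (1)·0.0735 - (-1)·0.1592) / (5) = -0.1829
  v = (1 - (-4)·0.0571 - (1)·0.1592) / (-7) = -0.1527
  w = (3 - (2)·0.0571 - (-4)·0.0735) / (7) = 0.4543

(-0.1829, -0.1527, 0.4543)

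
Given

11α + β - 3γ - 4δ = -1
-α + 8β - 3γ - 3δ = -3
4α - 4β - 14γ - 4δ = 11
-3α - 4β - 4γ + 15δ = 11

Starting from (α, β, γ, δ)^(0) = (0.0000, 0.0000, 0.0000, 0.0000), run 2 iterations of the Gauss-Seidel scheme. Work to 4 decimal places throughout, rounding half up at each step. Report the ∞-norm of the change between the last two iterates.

Iteration 1:
  α = (-1 - (1)·0.0000 - (-3)·0.0000 - (-4)·0.0000) / (11) = -0.0909
  β = (-3 - (-1)·-0.0909 - (-3)·0.0000 - (-3)·0.0000) / (8) = -0.3864
  γ = (11 - (4)·-0.0909 - (-4)·-0.3864 - (-4)·0.0000) / (-14) = -0.7013
  δ = (11 - (-3)·-0.0909 - (-4)·-0.3864 - (-4)·-0.7013) / (15) = 0.4251
Iteration 2:
  α = (-1 - (1)·-0.3864 - (-3)·-0.7013 - (-4)·0.4251) / (11) = -0.0925
  β = (-3 - (-1)·-0.0925 - (-3)·-0.7013 - (-3)·0.4251) / (8) = -0.4901
  γ = (11 - (4)·-0.0925 - (-4)·-0.4901 - (-4)·0.4251) / (-14) = -0.7936
  δ = (11 - (-3)·-0.0925 - (-4)·-0.4901 - (-4)·-0.7936) / (15) = 0.3725
Change: (-0.0016, -0.1037, -0.0923, -0.0526) → max |·| = 0.1037

0.1037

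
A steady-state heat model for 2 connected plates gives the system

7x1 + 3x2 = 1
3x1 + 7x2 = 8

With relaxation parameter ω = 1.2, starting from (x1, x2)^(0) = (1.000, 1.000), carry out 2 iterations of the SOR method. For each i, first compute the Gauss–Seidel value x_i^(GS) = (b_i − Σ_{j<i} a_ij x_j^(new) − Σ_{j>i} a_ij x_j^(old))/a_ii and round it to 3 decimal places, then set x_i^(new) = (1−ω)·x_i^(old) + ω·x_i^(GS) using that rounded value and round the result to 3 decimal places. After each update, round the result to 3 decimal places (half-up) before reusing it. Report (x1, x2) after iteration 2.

Iteration 1:
  x1: GS value = (1 - (3)·1.000) / (7) = -0.286;  x1 ← (1−ω)·1.000 + ω·-0.286 = -0.543
  x2: GS value = (8 - (3)·-0.543) / (7) = 1.376;  x2 ← (1−ω)·1.000 + ω·1.376 = 1.451
Iteration 2:
  x1: GS value = (1 - (3)·1.451) / (7) = -0.479;  x1 ← (1−ω)·-0.543 + ω·-0.479 = -0.466
  x2: GS value = (8 - (3)·-0.466) / (7) = 1.343;  x2 ← (1−ω)·1.451 + ω·1.343 = 1.321

(-0.466, 1.321)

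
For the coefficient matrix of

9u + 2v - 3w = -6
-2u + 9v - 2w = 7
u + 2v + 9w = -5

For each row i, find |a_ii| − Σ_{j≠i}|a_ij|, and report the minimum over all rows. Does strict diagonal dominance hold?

row 1: |9| − (2+3) = 4
row 2: |9| − (2+2) = 5
row 3: |9| − (1+2) = 6
minimum over rows = 4 → strictly diagonally dominant (convergence guaranteed)

4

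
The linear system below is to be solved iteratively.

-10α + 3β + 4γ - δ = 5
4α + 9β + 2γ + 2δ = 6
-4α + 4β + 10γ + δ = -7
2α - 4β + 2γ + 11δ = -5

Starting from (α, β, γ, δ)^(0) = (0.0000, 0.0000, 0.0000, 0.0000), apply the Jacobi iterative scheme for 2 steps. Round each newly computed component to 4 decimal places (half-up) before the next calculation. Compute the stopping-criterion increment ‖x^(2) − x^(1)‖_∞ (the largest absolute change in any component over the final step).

0.4787

Iteration 1:
  α = (5 - (3)·0.0000 - (4)·0.0000 - (-1)·0.0000) / (-10) = -0.5000
  β = (6 - (4)·0.0000 - (2)·0.0000 - (2)·0.0000) / (9) = 0.6667
  γ = (-7 - (-4)·0.0000 - (4)·0.0000 - (1)·0.0000) / (10) = -0.7000
  δ = (-5 - (2)·0.0000 - (-4)·0.0000 - (2)·0.0000) / (11) = -0.4545
Iteration 2:
  α = (5 - (3)·0.6667 - (4)·-0.7000 - (-1)·-0.4545) / (-10) = -0.5345
  β = (6 - (4)·-0.5000 - (2)·-0.7000 - (2)·-0.4545) / (9) = 1.1454
  γ = (-7 - (-4)·-0.5000 - (4)·0.6667 - (1)·-0.4545) / (10) = -1.1212
  δ = (-5 - (2)·-0.5000 - (-4)·0.6667 - (2)·-0.7000) / (11) = 0.0061
Change: (-0.0345, 0.4787, -0.4212, 0.4606) → max |·| = 0.4787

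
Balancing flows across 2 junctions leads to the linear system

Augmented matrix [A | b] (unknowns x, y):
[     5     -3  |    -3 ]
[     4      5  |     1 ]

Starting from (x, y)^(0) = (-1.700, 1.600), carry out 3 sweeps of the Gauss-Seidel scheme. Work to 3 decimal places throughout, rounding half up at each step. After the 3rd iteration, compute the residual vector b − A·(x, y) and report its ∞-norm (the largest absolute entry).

Iteration 1:
  x = (-3 - (-3)·1.600) / (5) = 0.360
  y = (1 - (4)·0.360) / (5) = -0.088
Iteration 2:
  x = (-3 - (-3)·-0.088) / (5) = -0.653
  y = (1 - (4)·-0.653) / (5) = 0.722
Iteration 3:
  x = (-3 - (-3)·0.722) / (5) = -0.167
  y = (1 - (4)·-0.167) / (5) = 0.334
Residual b − A·x = (-1.163, -0.002); ∞-norm = 1.163

1.163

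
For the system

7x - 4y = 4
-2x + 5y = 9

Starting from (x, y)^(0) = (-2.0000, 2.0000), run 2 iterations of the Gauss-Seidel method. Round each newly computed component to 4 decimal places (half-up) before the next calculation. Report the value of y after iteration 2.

Iteration 1:
  x = (4 - (-4)·2.0000) / (7) = 1.7143
  y = (9 - (-2)·1.7143) / (5) = 2.4857
Iteration 2:
  x = (4 - (-4)·2.4857) / (7) = 1.9918
  y = (9 - (-2)·1.9918) / (5) = 2.5967

2.5967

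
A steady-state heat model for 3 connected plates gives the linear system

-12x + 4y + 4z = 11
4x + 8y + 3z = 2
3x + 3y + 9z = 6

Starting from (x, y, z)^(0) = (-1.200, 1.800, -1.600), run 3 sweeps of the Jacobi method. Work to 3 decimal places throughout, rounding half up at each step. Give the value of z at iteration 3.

0.593

Iteration 1:
  x = (11 - (4)·1.800 - (4)·-1.600) / (-12) = -0.850
  y = (2 - (4)·-1.200 - (3)·-1.600) / (8) = 1.450
  z = (6 - (3)·-1.200 - (3)·1.800) / (9) = 0.467
Iteration 2:
  x = (11 - (4)·1.450 - (4)·0.467) / (-12) = -0.278
  y = (2 - (4)·-0.850 - (3)·0.467) / (8) = 0.500
  z = (6 - (3)·-0.850 - (3)·1.450) / (9) = 0.467
Iteration 3:
  x = (11 - (4)·0.500 - (4)·0.467) / (-12) = -0.594
  y = (2 - (4)·-0.278 - (3)·0.467) / (8) = 0.214
  z = (6 - (3)·-0.278 - (3)·0.500) / (9) = 0.593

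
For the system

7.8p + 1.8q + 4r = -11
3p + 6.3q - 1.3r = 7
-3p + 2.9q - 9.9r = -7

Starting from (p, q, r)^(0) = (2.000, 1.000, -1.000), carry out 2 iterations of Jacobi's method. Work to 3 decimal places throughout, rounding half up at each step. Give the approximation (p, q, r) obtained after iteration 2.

Iteration 1:
  p = (-11 - (1.8)·1.000 - (4)·-1.000) / (7.8) = -1.128
  q = (7 - (3)·2.000 - (-1.3)·-1.000) / (6.3) = -0.048
  r = (-7 - (-3)·2.000 - (2.9)·1.000) / (-9.9) = 0.394
Iteration 2:
  p = (-11 - (1.8)·-0.048 - (4)·0.394) / (7.8) = -1.601
  q = (7 - (3)·-1.128 - (-1.3)·0.394) / (6.3) = 1.730
  r = (-7 - (-3)·-1.128 - (2.9)·-0.048) / (-9.9) = 1.035

(-1.601, 1.730, 1.035)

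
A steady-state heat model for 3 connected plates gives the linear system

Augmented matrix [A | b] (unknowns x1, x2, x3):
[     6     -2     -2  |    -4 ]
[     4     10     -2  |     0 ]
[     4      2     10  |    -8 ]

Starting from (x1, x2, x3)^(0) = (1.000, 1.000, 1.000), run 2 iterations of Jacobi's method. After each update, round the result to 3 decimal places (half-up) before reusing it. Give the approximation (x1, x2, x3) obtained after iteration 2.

Iteration 1:
  x1 = (-4 - (-2)·1.000 - (-2)·1.000) / (6) = 0.000
  x2 = (0 - (4)·1.000 - (-2)·1.000) / (10) = -0.200
  x3 = (-8 - (4)·1.000 - (2)·1.000) / (10) = -1.400
Iteration 2:
  x1 = (-4 - (-2)·-0.200 - (-2)·-1.400) / (6) = -1.200
  x2 = (0 - (4)·0.000 - (-2)·-1.400) / (10) = -0.280
  x3 = (-8 - (4)·0.000 - (2)·-0.200) / (10) = -0.760

(-1.200, -0.280, -0.760)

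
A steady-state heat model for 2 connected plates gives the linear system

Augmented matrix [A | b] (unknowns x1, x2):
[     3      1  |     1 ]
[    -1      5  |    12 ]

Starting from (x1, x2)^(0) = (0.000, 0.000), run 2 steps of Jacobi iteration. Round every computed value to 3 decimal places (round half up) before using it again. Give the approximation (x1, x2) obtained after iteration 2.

(-0.467, 2.467)

Iteration 1:
  x1 = (1 - (1)·0.000) / (3) = 0.333
  x2 = (12 - (-1)·0.000) / (5) = 2.400
Iteration 2:
  x1 = (1 - (1)·2.400) / (3) = -0.467
  x2 = (12 - (-1)·0.333) / (5) = 2.467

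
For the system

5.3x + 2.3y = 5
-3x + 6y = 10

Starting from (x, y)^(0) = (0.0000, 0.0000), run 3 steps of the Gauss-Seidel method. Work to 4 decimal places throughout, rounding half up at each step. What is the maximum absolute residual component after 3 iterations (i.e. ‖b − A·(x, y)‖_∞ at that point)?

Iteration 1:
  x = (5 - (2.3)·0.0000) / (5.3) = 0.9434
  y = (10 - (-3)·0.9434) / (6) = 2.1384
Iteration 2:
  x = (5 - (2.3)·2.1384) / (5.3) = 0.0154
  y = (10 - (-3)·0.0154) / (6) = 1.6744
Iteration 3:
  x = (5 - (2.3)·1.6744) / (5.3) = 0.2168
  y = (10 - (-3)·0.2168) / (6) = 1.7751
Residual b − A·x = (-0.2318, -0.0002); ∞-norm = 0.2318

0.2318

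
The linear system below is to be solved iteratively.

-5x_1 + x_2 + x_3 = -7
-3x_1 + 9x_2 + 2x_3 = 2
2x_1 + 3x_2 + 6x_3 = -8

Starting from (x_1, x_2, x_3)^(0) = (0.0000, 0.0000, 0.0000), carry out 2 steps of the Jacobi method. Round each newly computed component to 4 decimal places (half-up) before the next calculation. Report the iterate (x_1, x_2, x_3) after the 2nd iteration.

(1.1778, 0.9852, -1.9111)

Iteration 1:
  x_1 = (-7 - (1)·0.0000 - (1)·0.0000) / (-5) = 1.4000
  x_2 = (2 - (-3)·0.0000 - (2)·0.0000) / (9) = 0.2222
  x_3 = (-8 - (2)·0.0000 - (3)·0.0000) / (6) = -1.3333
Iteration 2:
  x_1 = (-7 - (1)·0.2222 - (1)·-1.3333) / (-5) = 1.1778
  x_2 = (2 - (-3)·1.4000 - (2)·-1.3333) / (9) = 0.9852
  x_3 = (-8 - (2)·1.4000 - (3)·0.2222) / (6) = -1.9111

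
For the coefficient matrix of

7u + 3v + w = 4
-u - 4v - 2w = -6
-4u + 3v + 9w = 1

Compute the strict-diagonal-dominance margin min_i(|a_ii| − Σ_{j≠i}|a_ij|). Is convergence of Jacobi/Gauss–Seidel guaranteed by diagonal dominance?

row 1: |7| − (3+1) = 3
row 2: |-4| − (1+2) = 1
row 3: |9| − (4+3) = 2
minimum over rows = 1 → strictly diagonally dominant (convergence guaranteed)

1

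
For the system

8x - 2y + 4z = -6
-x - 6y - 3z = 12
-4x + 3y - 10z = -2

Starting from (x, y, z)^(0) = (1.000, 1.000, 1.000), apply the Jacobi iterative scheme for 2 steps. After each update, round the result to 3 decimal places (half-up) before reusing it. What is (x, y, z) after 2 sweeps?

Iteration 1:
  x = (-6 - (-2)·1.000 - (4)·1.000) / (8) = -1.000
  y = (12 - (-1)·1.000 - (-3)·1.000) / (-6) = -2.667
  z = (-2 - (-4)·1.000 - (3)·1.000) / (-10) = 0.100
Iteration 2:
  x = (-6 - (-2)·-2.667 - (4)·0.100) / (8) = -1.467
  y = (12 - (-1)·-1.000 - (-3)·0.100) / (-6) = -1.883
  z = (-2 - (-4)·-1.000 - (3)·-2.667) / (-10) = -0.200

(-1.467, -1.883, -0.200)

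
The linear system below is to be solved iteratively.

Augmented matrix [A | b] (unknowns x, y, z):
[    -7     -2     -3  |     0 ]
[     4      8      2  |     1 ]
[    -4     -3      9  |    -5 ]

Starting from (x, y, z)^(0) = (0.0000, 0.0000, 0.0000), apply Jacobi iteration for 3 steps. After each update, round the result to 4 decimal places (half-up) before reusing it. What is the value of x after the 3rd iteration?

Iteration 1:
  x = (0 - (-2)·0.0000 - (-3)·0.0000) / (-7) = 0.0000
  y = (1 - (4)·0.0000 - (2)·0.0000) / (8) = 0.1250
  z = (-5 - (-4)·0.0000 - (-3)·0.0000) / (9) = -0.5556
Iteration 2:
  x = (0 - (-2)·0.1250 - (-3)·-0.5556) / (-7) = 0.2024
  y = (1 - (4)·0.0000 - (2)·-0.5556) / (8) = 0.2639
  z = (-5 - (-4)·0.0000 - (-3)·0.1250) / (9) = -0.5139
Iteration 3:
  x = (0 - (-2)·0.2639 - (-3)·-0.5139) / (-7) = 0.1448
  y = (1 - (4)·0.2024 - (2)·-0.5139) / (8) = 0.1523
  z = (-5 - (-4)·0.2024 - (-3)·0.2639) / (9) = -0.3776

0.1448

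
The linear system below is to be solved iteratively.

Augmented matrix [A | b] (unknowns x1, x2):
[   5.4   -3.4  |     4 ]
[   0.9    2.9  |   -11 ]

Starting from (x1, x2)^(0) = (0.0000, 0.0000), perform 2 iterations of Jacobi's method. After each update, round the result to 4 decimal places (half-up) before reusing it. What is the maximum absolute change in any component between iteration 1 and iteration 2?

2.3882

Iteration 1:
  x1 = (4 - (-3.4)·0.0000) / (5.4) = 0.7407
  x2 = (-11 - (0.9)·0.0000) / (2.9) = -3.7931
Iteration 2:
  x1 = (4 - (-3.4)·-3.7931) / (5.4) = -1.6475
  x2 = (-11 - (0.9)·0.7407) / (2.9) = -4.0230
Change: (-2.3882, -0.2299) → max |·| = 2.3882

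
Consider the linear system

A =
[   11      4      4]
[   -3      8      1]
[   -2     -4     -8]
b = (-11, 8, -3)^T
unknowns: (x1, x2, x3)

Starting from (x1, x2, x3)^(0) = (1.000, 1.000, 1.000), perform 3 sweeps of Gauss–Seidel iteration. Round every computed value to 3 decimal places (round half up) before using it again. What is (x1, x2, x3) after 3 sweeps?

Iteration 1:
  x1 = (-11 - (4)·1.000 - (4)·1.000) / (11) = -1.727
  x2 = (8 - (-3)·-1.727 - (1)·1.000) / (8) = 0.227
  x3 = (-3 - (-2)·-1.727 - (-4)·0.227) / (-8) = 0.693
Iteration 2:
  x1 = (-11 - (4)·0.227 - (4)·0.693) / (11) = -1.335
  x2 = (8 - (-3)·-1.335 - (1)·0.693) / (8) = 0.413
  x3 = (-3 - (-2)·-1.335 - (-4)·0.413) / (-8) = 0.502
Iteration 3:
  x1 = (-11 - (4)·0.413 - (4)·0.502) / (11) = -1.333
  x2 = (8 - (-3)·-1.333 - (1)·0.502) / (8) = 0.437
  x3 = (-3 - (-2)·-1.333 - (-4)·0.437) / (-8) = 0.490

(-1.333, 0.437, 0.490)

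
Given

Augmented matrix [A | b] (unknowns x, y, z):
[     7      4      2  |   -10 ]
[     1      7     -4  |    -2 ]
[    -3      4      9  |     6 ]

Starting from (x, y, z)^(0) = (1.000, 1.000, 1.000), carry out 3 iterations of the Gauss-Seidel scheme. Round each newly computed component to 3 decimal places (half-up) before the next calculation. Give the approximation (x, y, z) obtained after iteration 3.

Iteration 1:
  x = (-10 - (4)·1.000 - (2)·1.000) / (7) = -2.286
  y = (-2 - (1)·-2.286 - (-4)·1.000) / (7) = 0.612
  z = (6 - (-3)·-2.286 - (4)·0.612) / (9) = -0.367
Iteration 2:
  x = (-10 - (4)·0.612 - (2)·-0.367) / (7) = -1.673
  y = (-2 - (1)·-1.673 - (-4)·-0.367) / (7) = -0.256
  z = (6 - (-3)·-1.673 - (4)·-0.256) / (9) = 0.223
Iteration 3:
  x = (-10 - (4)·-0.256 - (2)·0.223) / (7) = -1.346
  y = (-2 - (1)·-1.346 - (-4)·0.223) / (7) = 0.034
  z = (6 - (-3)·-1.346 - (4)·0.034) / (9) = 0.203

(-1.346, 0.034, 0.203)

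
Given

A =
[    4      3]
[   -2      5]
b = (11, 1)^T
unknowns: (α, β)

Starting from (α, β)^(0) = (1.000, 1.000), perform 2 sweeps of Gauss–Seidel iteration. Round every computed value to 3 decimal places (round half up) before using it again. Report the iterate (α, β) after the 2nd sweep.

Iteration 1:
  α = (11 - (3)·1.000) / (4) = 2.000
  β = (1 - (-2)·2.000) / (5) = 1.000
Iteration 2:
  α = (11 - (3)·1.000) / (4) = 2.000
  β = (1 - (-2)·2.000) / (5) = 1.000

(2.000, 1.000)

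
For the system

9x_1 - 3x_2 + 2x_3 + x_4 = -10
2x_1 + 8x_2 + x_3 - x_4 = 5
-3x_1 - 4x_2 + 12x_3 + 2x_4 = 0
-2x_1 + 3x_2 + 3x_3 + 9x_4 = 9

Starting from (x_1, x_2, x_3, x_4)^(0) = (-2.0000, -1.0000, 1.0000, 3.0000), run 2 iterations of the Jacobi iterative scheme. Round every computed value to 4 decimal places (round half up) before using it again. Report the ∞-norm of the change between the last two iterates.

Iteration 1:
  x_1 = (-10 - (-3)·-1.0000 - (2)·1.0000 - (1)·3.0000) / (9) = -2.0000
  x_2 = (5 - (2)·-2.0000 - (1)·1.0000 - (-1)·3.0000) / (8) = 1.3750
  x_3 = (0 - (-3)·-2.0000 - (-4)·-1.0000 - (2)·3.0000) / (12) = -1.3333
  x_4 = (9 - (-2)·-2.0000 - (3)·-1.0000 - (3)·1.0000) / (9) = 0.5556
Iteration 2:
  x_1 = (-10 - (-3)·1.3750 - (2)·-1.3333 - (1)·0.5556) / (9) = -0.4182
  x_2 = (5 - (2)·-2.0000 - (1)·-1.3333 - (-1)·0.5556) / (8) = 1.3611
  x_3 = (0 - (-3)·-2.0000 - (-4)·1.3750 - (2)·0.5556) / (12) = -0.1343
  x_4 = (9 - (-2)·-2.0000 - (3)·1.3750 - (3)·-1.3333) / (9) = 0.5417
Change: (1.5818, -0.0139, 1.1990, -0.0139) → max |·| = 1.5818

1.5818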